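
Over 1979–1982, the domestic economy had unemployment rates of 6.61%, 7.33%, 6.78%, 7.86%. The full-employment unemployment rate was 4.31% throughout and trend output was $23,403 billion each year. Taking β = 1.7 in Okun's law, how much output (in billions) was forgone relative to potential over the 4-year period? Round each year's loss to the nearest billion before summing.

Year 1979: gap = -1.7 × (6.61 - 4.31) = -3.91%, loss ≈ 23403 × 3.91/100 ≈ 915.
Year 1980: gap = -1.7 × (7.33 - 4.31) = -5.134%, loss ≈ 23403 × 5.134/100 ≈ 1202.
Year 1981: gap = -1.7 × (6.78 - 4.31) = -4.199%, loss ≈ 23403 × 4.199/100 ≈ 983.
Year 1982: gap = -1.7 × (7.86 - 4.31) = -6.035%, loss ≈ 23403 × 6.035/100 ≈ 1412.
Total lost output = 915 + 1202 + 983 + 1412 = 4512 billion.

$4,512 billion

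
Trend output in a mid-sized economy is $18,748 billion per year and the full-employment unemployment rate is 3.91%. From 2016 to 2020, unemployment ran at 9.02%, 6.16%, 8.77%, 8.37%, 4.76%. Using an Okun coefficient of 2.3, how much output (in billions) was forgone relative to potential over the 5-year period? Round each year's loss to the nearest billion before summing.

Year 2016: gap = -2.3 × (9.02 - 3.91) = -11.753%, loss ≈ 18748 × 11.753/100 ≈ 2203.
Year 2017: gap = -2.3 × (6.16 - 3.91) = -5.175%, loss ≈ 18748 × 5.175/100 ≈ 970.
Year 2018: gap = -2.3 × (8.77 - 3.91) = -11.178%, loss ≈ 18748 × 11.178/100 ≈ 2096.
Year 2019: gap = -2.3 × (8.37 - 3.91) = -10.258%, loss ≈ 18748 × 10.258/100 ≈ 1923.
Year 2020: gap = -2.3 × (4.76 - 3.91) = -1.955%, loss ≈ 18748 × 1.955/100 ≈ 367.
Total lost output = 2203 + 970 + 2096 + 1923 + 367 = 7559 billion.

$7,559 billion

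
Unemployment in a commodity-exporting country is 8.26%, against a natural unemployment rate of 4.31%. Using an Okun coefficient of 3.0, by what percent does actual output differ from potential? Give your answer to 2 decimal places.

The unemployment gap is 8.26 - 4.31 = 3.95 percentage points.
Okun's law gives an output gap of -3 × 3.95 = -11.85%, i.e. 11.85% below potential.

-11.85%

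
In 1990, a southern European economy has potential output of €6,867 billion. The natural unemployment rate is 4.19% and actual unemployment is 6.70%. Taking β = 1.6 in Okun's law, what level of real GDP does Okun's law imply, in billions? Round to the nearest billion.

€6,591 billion

Unemployment gap = 6.7 - 4.19 = 2.51 points, so the output gap is -1.6 × 2.51 = -4.016%.
Actual GDP = 6867 × (1 - 4.016/100) = 6867 × 0.95984 ≈ 6591 billion.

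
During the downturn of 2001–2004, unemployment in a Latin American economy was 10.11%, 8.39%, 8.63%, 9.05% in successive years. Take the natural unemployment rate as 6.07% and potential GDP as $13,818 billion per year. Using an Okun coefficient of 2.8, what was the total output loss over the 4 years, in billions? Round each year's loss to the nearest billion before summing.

$4,604 billion

Year 2001: gap = -2.8 × (10.11 - 6.07) = -11.312%, loss ≈ 13818 × 11.312/100 ≈ 1563.
Year 2002: gap = -2.8 × (8.39 - 6.07) = -6.496%, loss ≈ 13818 × 6.496/100 ≈ 898.
Year 2003: gap = -2.8 × (8.63 - 6.07) = -7.168%, loss ≈ 13818 × 7.168/100 ≈ 990.
Year 2004: gap = -2.8 × (9.05 - 6.07) = -8.344%, loss ≈ 13818 × 8.344/100 ≈ 1153.
Total lost output = 1563 + 898 + 990 + 1153 = 4604 billion.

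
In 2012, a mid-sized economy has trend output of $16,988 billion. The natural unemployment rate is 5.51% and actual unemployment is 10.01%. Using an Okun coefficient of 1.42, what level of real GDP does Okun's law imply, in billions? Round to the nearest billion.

$15,902 billion

Unemployment gap = 10.01 - 5.51 = 4.5 points, so the output gap is -1.42 × 4.5 = -6.39%.
Actual GDP = 16988 × (1 - 6.39/100) = 16988 × 0.9361 ≈ 15902 billion.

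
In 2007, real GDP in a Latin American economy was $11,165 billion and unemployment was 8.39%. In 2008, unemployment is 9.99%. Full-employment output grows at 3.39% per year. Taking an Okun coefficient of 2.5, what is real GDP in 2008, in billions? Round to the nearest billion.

Δu = 9.99 - 8.39 = 1.6 points.
Okun's law (growth form): g_Y = g_Y* - β × Δu = 3.39 - 2.5 × (1.60) = 3.39 - 4 = -0.61%.
Real GDP in the next year = 11165 × (1 - 0.61/100) = 11165 × 0.9939 ≈ 11097 billion.

$11,097 billion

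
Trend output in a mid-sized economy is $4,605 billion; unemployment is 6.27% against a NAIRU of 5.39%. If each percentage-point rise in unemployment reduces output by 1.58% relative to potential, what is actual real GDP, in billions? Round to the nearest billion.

Unemployment gap = 6.27 - 5.39 = 0.88 points, so the output gap is -1.58 × 0.88 = -1.3904%.
Actual GDP = 4605 × (1 - 1.3904/100) = 4605 × 0.986096 ≈ 4541 billion.

$4,541 billion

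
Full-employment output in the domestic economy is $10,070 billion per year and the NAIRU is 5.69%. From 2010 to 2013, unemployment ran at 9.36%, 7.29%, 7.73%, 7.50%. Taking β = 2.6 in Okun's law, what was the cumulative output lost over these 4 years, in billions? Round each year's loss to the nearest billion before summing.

Year 2010: gap = -2.6 × (9.36 - 5.69) = -9.542%, loss ≈ 10070 × 9.542/100 ≈ 961.
Year 2011: gap = -2.6 × (7.29 - 5.69) = -4.16%, loss ≈ 10070 × 4.16/100 ≈ 419.
Year 2012: gap = -2.6 × (7.73 - 5.69) = -5.304%, loss ≈ 10070 × 5.304/100 ≈ 534.
Year 2013: gap = -2.6 × (7.5 - 5.69) = -4.706%, loss ≈ 10070 × 4.706/100 ≈ 474.
Total lost output = 961 + 419 + 534 + 474 = 2388 billion.

$2,388 billion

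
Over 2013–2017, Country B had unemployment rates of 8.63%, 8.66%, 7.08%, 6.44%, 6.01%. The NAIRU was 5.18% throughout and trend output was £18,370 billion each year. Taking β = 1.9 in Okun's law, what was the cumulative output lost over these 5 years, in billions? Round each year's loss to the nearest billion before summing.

£3,812 billion

Year 2013: gap = -1.9 × (8.63 - 5.18) = -6.555%, loss ≈ 18370 × 6.555/100 ≈ 1204.
Year 2014: gap = -1.9 × (8.66 - 5.18) = -6.612%, loss ≈ 18370 × 6.612/100 ≈ 1215.
Year 2015: gap = -1.9 × (7.08 - 5.18) = -3.61%, loss ≈ 18370 × 3.61/100 ≈ 663.
Year 2016: gap = -1.9 × (6.44 - 5.18) = -2.394%, loss ≈ 18370 × 2.394/100 ≈ 440.
Year 2017: gap = -1.9 × (6.01 - 5.18) = -1.577%, loss ≈ 18370 × 1.577/100 ≈ 290.
Total lost output = 1204 + 1215 + 663 + 440 + 290 = 3812 billion.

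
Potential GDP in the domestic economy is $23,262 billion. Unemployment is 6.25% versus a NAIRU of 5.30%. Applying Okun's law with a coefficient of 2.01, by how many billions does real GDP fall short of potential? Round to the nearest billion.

Output gap = -2.01 × (6.25 - 5.3) = -2.01 × 0.95 = -1.9095%.
Actual GDP ≈ 23262 × 0.980905 ≈ 22818 billion, so the shortfall is 23262 - 22818 = 444 billion.

$444 billion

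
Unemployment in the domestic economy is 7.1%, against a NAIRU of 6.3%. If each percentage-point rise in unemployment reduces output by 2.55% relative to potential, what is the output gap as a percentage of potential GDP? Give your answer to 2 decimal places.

The unemployment gap is 7.1 - 6.3 = 0.8 percentage points.
Okun's law gives an output gap of -2.55 × 0.8 = -2.04%, i.e. 2.04% below potential.

-2.04%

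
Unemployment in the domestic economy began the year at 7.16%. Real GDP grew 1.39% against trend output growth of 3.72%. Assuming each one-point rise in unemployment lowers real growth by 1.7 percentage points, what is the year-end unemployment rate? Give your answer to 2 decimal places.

8.53%

Growth-rate Okun's law: g_Y = g_Y* - β × Δu, so Δu = (g_Y* - g_Y)/β.
Δu = (3.72 - 1.39)/1.7 = 2.33/1.7 = 1.37 percentage points.
Year-end unemployment = 7.16 + 1.37 = 8.53%.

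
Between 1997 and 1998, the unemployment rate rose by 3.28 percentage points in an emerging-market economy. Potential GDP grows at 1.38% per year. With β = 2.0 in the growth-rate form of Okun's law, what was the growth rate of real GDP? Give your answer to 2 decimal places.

Growth-rate Okun's law: g_Y = g_Y* - β × Δu.
g_Y = 1.38 - 2.0 × (3.28) = 1.38 - 6.56 = -5.18%, i.e. -5.18% to 2 d.p.

-5.18%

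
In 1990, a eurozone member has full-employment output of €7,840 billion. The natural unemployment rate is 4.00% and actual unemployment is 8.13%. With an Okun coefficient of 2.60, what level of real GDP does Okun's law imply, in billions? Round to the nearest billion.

€6,998 billion

Unemployment gap = 8.13 - 4 = 4.13 points, so the output gap is -2.6 × 4.13 = -10.738%.
Actual GDP = 7840 × (1 - 10.738/100) = 7840 × 0.89262 ≈ 6998 billion.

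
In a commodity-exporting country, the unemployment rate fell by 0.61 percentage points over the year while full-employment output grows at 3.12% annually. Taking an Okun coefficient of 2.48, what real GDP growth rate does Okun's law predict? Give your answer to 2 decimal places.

Growth-rate Okun's law: g_Y = g_Y* - β × Δu.
g_Y = 3.12 - 2.48 × (-0.61) = 3.12 + 1.5128 = 4.6328%, i.e. 4.63% to 2 d.p.

4.63%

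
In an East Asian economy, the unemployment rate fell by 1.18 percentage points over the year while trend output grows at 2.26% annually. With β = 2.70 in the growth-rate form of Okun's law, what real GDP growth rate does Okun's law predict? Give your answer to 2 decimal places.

5.45%

Growth-rate Okun's law: g_Y = g_Y* - β × Δu.
g_Y = 2.26 - 2.70 × (-1.18) = 2.26 + 3.186 = 5.446%, i.e. 5.45% to 2 d.p.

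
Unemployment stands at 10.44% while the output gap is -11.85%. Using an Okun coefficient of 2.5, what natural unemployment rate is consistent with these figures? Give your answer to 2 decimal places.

From Okun's law, u - u* = -(output gap)/β = -(-11.85)/2.5 = 4.74 points.
So u* = 10.44 - 4.74 = 5.70%.

5.70%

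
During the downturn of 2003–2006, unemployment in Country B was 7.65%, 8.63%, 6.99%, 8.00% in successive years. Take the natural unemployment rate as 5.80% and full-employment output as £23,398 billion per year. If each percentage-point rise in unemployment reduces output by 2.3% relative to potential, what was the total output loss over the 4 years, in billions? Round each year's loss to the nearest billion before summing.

Year 2003: gap = -2.3 × (7.65 - 5.8) = -4.255%, loss ≈ 23398 × 4.255/100 ≈ 996.
Year 2004: gap = -2.3 × (8.63 - 5.8) = -6.509%, loss ≈ 23398 × 6.509/100 ≈ 1523.
Year 2005: gap = -2.3 × (6.99 - 5.8) = -2.737%, loss ≈ 23398 × 2.737/100 ≈ 640.
Year 2006: gap = -2.3 × (8 - 5.8) = -5.06%, loss ≈ 23398 × 5.06/100 ≈ 1184.
Total lost output = 996 + 1523 + 640 + 1184 = 4343 billion.

£4,343 billion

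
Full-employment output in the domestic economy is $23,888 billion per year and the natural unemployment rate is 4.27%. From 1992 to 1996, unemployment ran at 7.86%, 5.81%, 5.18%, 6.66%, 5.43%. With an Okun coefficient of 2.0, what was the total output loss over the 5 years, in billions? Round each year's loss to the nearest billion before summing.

$4,582 billion

Year 1992: gap = -2.0 × (7.86 - 4.27) = -7.18%, loss ≈ 23888 × 7.18/100 ≈ 1715.
Year 1993: gap = -2.0 × (5.81 - 4.27) = -3.08%, loss ≈ 23888 × 3.08/100 ≈ 736.
Year 1994: gap = -2.0 × (5.18 - 4.27) = -1.82%, loss ≈ 23888 × 1.82/100 ≈ 435.
Year 1995: gap = -2.0 × (6.66 - 4.27) = -4.78%, loss ≈ 23888 × 4.78/100 ≈ 1142.
Year 1996: gap = -2.0 × (5.43 - 4.27) = -2.32%, loss ≈ 23888 × 2.32/100 ≈ 554.
Total lost output = 1715 + 736 + 435 + 1142 + 554 = 4582 billion.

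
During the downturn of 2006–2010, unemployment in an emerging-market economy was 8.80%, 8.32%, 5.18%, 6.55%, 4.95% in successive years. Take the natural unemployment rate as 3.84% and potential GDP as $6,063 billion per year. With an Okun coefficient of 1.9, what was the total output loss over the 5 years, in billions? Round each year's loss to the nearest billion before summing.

$1,681 billion

Year 2006: gap = -1.9 × (8.8 - 3.84) = -9.424%, loss ≈ 6063 × 9.424/100 ≈ 571.
Year 2007: gap = -1.9 × (8.32 - 3.84) = -8.512%, loss ≈ 6063 × 8.512/100 ≈ 516.
Year 2008: gap = -1.9 × (5.18 - 3.84) = -2.546%, loss ≈ 6063 × 2.546/100 ≈ 154.
Year 2009: gap = -1.9 × (6.55 - 3.84) = -5.149%, loss ≈ 6063 × 5.149/100 ≈ 312.
Year 2010: gap = -1.9 × (4.95 - 3.84) = -2.109%, loss ≈ 6063 × 2.109/100 ≈ 128.
Total lost output = 571 + 516 + 154 + 312 + 128 = 1681 billion.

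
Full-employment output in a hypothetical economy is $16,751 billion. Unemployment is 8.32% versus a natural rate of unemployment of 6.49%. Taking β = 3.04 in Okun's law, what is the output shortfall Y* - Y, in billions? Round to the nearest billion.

Output gap = -3.04 × (8.32 - 6.49) = -3.04 × 1.83 = -5.5632%.
Actual GDP ≈ 16751 × 0.944368 ≈ 15819 billion, so the shortfall is 16751 - 15819 = 932 billion.

$932 billion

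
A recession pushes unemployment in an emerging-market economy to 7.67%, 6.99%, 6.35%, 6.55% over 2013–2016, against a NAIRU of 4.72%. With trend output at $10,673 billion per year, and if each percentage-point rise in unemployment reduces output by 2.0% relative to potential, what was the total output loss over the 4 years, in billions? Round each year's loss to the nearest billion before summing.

Year 2013: gap = -2.0 × (7.67 - 4.72) = -5.9%, loss ≈ 10673 × 5.9/100 ≈ 630.
Year 2014: gap = -2.0 × (6.99 - 4.72) = -4.54%, loss ≈ 10673 × 4.54/100 ≈ 485.
Year 2015: gap = -2.0 × (6.35 - 4.72) = -3.26%, loss ≈ 10673 × 3.26/100 ≈ 348.
Year 2016: gap = -2.0 × (6.55 - 4.72) = -3.66%, loss ≈ 10673 × 3.66/100 ≈ 391.
Total lost output = 630 + 485 + 348 + 391 = 1854 billion.

$1,854 billion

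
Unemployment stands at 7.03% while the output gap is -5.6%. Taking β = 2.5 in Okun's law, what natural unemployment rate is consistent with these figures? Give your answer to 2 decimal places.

From Okun's law, u - u* = -(output gap)/β = -(-5.6)/2.5 = 2.24 points.
So u* = 7.03 - 2.24 = 4.79%.

4.79%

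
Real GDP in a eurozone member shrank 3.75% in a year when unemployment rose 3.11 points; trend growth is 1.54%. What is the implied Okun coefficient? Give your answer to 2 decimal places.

Growth form: g_Y = g_Y* - β × Δu, so β = (g_Y* - g_Y)/Δu.
β = (1.54 + 3.75)/3.11 = 5.29/3.11 = 1.70.

β ≈ 1.70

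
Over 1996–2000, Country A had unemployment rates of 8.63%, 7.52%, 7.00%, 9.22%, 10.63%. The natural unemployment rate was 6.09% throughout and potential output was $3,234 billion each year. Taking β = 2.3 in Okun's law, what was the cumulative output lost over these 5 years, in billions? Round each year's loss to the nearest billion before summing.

$934 billion

Year 1996: gap = -2.3 × (8.63 - 6.09) = -5.842%, loss ≈ 3234 × 5.842/100 ≈ 189.
Year 1997: gap = -2.3 × (7.52 - 6.09) = -3.289%, loss ≈ 3234 × 3.289/100 ≈ 106.
Year 1998: gap = -2.3 × (7 - 6.09) = -2.093%, loss ≈ 3234 × 2.093/100 ≈ 68.
Year 1999: gap = -2.3 × (9.22 - 6.09) = -7.199%, loss ≈ 3234 × 7.199/100 ≈ 233.
Year 2000: gap = -2.3 × (10.63 - 6.09) = -10.442%, loss ≈ 3234 × 10.442/100 ≈ 338.
Total lost output = 189 + 106 + 68 + 233 + 338 = 934 billion.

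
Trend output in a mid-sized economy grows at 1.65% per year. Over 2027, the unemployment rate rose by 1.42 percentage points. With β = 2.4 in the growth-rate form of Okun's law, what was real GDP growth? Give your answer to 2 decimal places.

Growth-rate Okun's law: g_Y = g_Y* - β × Δu.
g_Y = 1.65 - 2.4 × (1.42) = 1.65 - 3.408 = -1.758%, i.e. -1.76% to 2 d.p.

-1.76%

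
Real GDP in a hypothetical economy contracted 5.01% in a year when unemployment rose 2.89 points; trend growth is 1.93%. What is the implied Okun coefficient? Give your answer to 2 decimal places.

β ≈ 2.40

Growth form: g_Y = g_Y* - β × Δu, so β = (g_Y* - g_Y)/Δu.
β = (1.93 + 5.01)/2.89 = 6.94/2.89 = 2.40.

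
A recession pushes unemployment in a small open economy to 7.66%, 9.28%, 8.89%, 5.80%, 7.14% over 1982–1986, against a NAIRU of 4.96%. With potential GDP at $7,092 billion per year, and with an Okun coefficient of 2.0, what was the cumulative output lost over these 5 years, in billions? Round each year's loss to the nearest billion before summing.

$1,981 billion

Year 1982: gap = -2.0 × (7.66 - 4.96) = -5.4%, loss ≈ 7092 × 5.4/100 ≈ 383.
Year 1983: gap = -2.0 × (9.28 - 4.96) = -8.64%, loss ≈ 7092 × 8.64/100 ≈ 613.
Year 1984: gap = -2.0 × (8.89 - 4.96) = -7.86%, loss ≈ 7092 × 7.86/100 ≈ 557.
Year 1985: gap = -2.0 × (5.8 - 4.96) = -1.68%, loss ≈ 7092 × 1.68/100 ≈ 119.
Year 1986: gap = -2.0 × (7.14 - 4.96) = -4.36%, loss ≈ 7092 × 4.36/100 ≈ 309.
Total lost output = 383 + 613 + 557 + 119 + 309 = 1981 billion.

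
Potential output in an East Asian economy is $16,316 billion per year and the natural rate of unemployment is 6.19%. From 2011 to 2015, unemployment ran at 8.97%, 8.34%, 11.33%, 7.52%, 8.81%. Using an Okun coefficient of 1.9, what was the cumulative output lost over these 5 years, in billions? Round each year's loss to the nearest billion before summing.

$4,346 billion

Year 2011: gap = -1.9 × (8.97 - 6.19) = -5.282%, loss ≈ 16316 × 5.282/100 ≈ 862.
Year 2012: gap = -1.9 × (8.34 - 6.19) = -4.085%, loss ≈ 16316 × 4.085/100 ≈ 667.
Year 2013: gap = -1.9 × (11.33 - 6.19) = -9.766%, loss ≈ 16316 × 9.766/100 ≈ 1593.
Year 2014: gap = -1.9 × (7.52 - 6.19) = -2.527%, loss ≈ 16316 × 2.527/100 ≈ 412.
Year 2015: gap = -1.9 × (8.81 - 6.19) = -4.978%, loss ≈ 16316 × 4.978/100 ≈ 812.
Total lost output = 862 + 667 + 1593 + 412 + 812 = 4346 billion.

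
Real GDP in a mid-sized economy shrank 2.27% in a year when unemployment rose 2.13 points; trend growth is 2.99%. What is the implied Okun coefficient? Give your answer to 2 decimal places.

β ≈ 2.47

Growth form: g_Y = g_Y* - β × Δu, so β = (g_Y* - g_Y)/Δu.
β = (2.99 + 2.27)/2.13 = 5.26/2.13 = 2.47.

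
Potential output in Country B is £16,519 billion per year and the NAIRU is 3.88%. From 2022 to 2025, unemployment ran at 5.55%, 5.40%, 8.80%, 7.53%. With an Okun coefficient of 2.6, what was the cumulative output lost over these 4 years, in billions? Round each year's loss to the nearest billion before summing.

£5,051 billion

Year 2022: gap = -2.6 × (5.55 - 3.88) = -4.342%, loss ≈ 16519 × 4.342/100 ≈ 717.
Year 2023: gap = -2.6 × (5.4 - 3.88) = -3.952%, loss ≈ 16519 × 3.952/100 ≈ 653.
Year 2024: gap = -2.6 × (8.8 - 3.88) = -12.792%, loss ≈ 16519 × 12.792/100 ≈ 2113.
Year 2025: gap = -2.6 × (7.53 - 3.88) = -9.49%, loss ≈ 16519 × 9.49/100 ≈ 1568.
Total lost output = 717 + 653 + 2113 + 1568 = 5051 billion.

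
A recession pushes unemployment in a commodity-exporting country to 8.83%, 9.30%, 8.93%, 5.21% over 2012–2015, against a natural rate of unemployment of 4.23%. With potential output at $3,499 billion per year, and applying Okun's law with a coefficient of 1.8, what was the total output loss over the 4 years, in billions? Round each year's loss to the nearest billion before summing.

Year 2012: gap = -1.8 × (8.83 - 4.23) = -8.28%, loss ≈ 3499 × 8.28/100 ≈ 290.
Year 2013: gap = -1.8 × (9.3 - 4.23) = -9.126%, loss ≈ 3499 × 9.126/100 ≈ 319.
Year 2014: gap = -1.8 × (8.93 - 4.23) = -8.46%, loss ≈ 3499 × 8.46/100 ≈ 296.
Year 2015: gap = -1.8 × (5.21 - 4.23) = -1.764%, loss ≈ 3499 × 1.764/100 ≈ 62.
Total lost output = 290 + 319 + 296 + 62 = 967 billion.

$967 billion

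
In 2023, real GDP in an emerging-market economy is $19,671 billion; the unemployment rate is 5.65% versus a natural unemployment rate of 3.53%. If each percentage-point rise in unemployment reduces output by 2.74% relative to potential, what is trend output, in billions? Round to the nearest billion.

$20,884 billion

Unemployment gap = 5.65 - 3.53 = 2.12 points, so output gap = -2.74 × 2.12 = -5.8088%.
Since Y = Y* × (1 + gap/100), Y* = 19671/0.941912 ≈ 20884 billion.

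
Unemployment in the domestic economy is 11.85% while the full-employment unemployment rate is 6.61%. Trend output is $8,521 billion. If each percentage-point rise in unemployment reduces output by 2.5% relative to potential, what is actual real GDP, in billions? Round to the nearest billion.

Unemployment gap = 11.85 - 6.61 = 5.24 points, so the output gap is -2.5 × 5.24 = -13.1%.
Actual GDP = 8521 × (1 - 13.1/100) = 8521 × 0.869 ≈ 7405 billion.

$7,405 billion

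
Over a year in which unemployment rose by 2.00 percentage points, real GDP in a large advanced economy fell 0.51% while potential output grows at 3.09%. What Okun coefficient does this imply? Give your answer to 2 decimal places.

Growth form: g_Y = g_Y* - β × Δu, so β = (g_Y* - g_Y)/Δu.
β = (3.09 + 0.51)/2.00 = 3.6/2.00 = 1.80.

β ≈ 1.80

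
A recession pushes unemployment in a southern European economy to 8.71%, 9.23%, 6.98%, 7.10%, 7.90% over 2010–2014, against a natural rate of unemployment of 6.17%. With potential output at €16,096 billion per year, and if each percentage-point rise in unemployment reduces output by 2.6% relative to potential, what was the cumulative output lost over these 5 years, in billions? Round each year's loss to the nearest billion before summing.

€3,796 billion

Year 2010: gap = -2.6 × (8.71 - 6.17) = -6.604%, loss ≈ 16096 × 6.604/100 ≈ 1063.
Year 2011: gap = -2.6 × (9.23 - 6.17) = -7.956%, loss ≈ 16096 × 7.956/100 ≈ 1281.
Year 2012: gap = -2.6 × (6.98 - 6.17) = -2.106%, loss ≈ 16096 × 2.106/100 ≈ 339.
Year 2013: gap = -2.6 × (7.1 - 6.17) = -2.418%, loss ≈ 16096 × 2.418/100 ≈ 389.
Year 2014: gap = -2.6 × (7.9 - 6.17) = -4.498%, loss ≈ 16096 × 4.498/100 ≈ 724.
Total lost output = 1063 + 1281 + 339 + 389 + 724 = 3796 billion.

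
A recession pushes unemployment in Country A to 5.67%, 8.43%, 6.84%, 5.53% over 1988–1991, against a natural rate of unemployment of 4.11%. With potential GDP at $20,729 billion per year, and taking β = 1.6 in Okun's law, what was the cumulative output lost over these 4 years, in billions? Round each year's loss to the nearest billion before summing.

Year 1988: gap = -1.6 × (5.67 - 4.11) = -2.496%, loss ≈ 20729 × 2.496/100 ≈ 517.
Year 1989: gap = -1.6 × (8.43 - 4.11) = -6.912%, loss ≈ 20729 × 6.912/100 ≈ 1433.
Year 1990: gap = -1.6 × (6.84 - 4.11) = -4.368%, loss ≈ 20729 × 4.368/100 ≈ 905.
Year 1991: gap = -1.6 × (5.53 - 4.11) = -2.272%, loss ≈ 20729 × 2.272/100 ≈ 471.
Total lost output = 517 + 1433 + 905 + 471 = 3326 billion.

$3,326 billion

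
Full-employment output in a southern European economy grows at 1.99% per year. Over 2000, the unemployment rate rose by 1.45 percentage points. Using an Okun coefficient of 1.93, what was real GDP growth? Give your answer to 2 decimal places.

Growth-rate Okun's law: g_Y = g_Y* - β × Δu.
g_Y = 1.99 - 1.93 × (1.45) = 1.99 - 2.7985 = -0.8085%, i.e. -0.81% to 2 d.p.

-0.81%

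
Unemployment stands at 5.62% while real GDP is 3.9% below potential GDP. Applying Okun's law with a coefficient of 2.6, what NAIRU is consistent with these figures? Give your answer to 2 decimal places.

From Okun's law, u - u* = -(output gap)/β = -(-3.9)/2.6 = 1.5 points.
So u* = 5.62 - 1.5 = 4.12%.

4.12%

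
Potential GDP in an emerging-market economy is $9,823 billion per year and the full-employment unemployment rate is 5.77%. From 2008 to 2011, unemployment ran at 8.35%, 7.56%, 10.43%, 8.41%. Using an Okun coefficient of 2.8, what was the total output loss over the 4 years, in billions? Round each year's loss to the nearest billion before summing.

$3,210 billion

Year 2008: gap = -2.8 × (8.35 - 5.77) = -7.224%, loss ≈ 9823 × 7.224/100 ≈ 710.
Year 2009: gap = -2.8 × (7.56 - 5.77) = -5.012%, loss ≈ 9823 × 5.012/100 ≈ 492.
Year 2010: gap = -2.8 × (10.43 - 5.77) = -13.048%, loss ≈ 9823 × 13.048/100 ≈ 1282.
Year 2011: gap = -2.8 × (8.41 - 5.77) = -7.392%, loss ≈ 9823 × 7.392/100 ≈ 726.
Total lost output = 710 + 492 + 1282 + 726 = 3210 billion.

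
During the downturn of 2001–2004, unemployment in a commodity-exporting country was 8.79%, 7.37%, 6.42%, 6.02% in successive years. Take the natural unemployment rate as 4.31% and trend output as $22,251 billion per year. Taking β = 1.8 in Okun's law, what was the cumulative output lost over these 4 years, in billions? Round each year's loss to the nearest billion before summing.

Year 2001: gap = -1.8 × (8.79 - 4.31) = -8.064%, loss ≈ 22251 × 8.064/100 ≈ 1794.
Year 2002: gap = -1.8 × (7.37 - 4.31) = -5.508%, loss ≈ 22251 × 5.508/100 ≈ 1226.
Year 2003: gap = -1.8 × (6.42 - 4.31) = -3.798%, loss ≈ 22251 × 3.798/100 ≈ 845.
Year 2004: gap = -1.8 × (6.02 - 4.31) = -3.078%, loss ≈ 22251 × 3.078/100 ≈ 685.
Total lost output = 1794 + 1226 + 845 + 685 = 4550 billion.

$4,550 billion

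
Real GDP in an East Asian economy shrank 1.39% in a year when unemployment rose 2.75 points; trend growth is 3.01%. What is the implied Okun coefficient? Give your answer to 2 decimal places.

Growth form: g_Y = g_Y* - β × Δu, so β = (g_Y* - g_Y)/Δu.
β = (3.01 + 1.39)/2.75 = 4.4/2.75 = 1.60.

β ≈ 1.60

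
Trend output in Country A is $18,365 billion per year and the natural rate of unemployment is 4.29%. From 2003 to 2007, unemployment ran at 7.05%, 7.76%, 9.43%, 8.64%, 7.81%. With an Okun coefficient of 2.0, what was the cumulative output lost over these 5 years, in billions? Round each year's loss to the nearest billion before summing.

Year 2003: gap = -2.0 × (7.05 - 4.29) = -5.52%, loss ≈ 18365 × 5.52/100 ≈ 1014.
Year 2004: gap = -2.0 × (7.76 - 4.29) = -6.94%, loss ≈ 18365 × 6.94/100 ≈ 1275.
Year 2005: gap = -2.0 × (9.43 - 4.29) = -10.28%, loss ≈ 18365 × 10.28/100 ≈ 1888.
Year 2006: gap = -2.0 × (8.64 - 4.29) = -8.7%, loss ≈ 18365 × 8.7/100 ≈ 1598.
Year 2007: gap = -2.0 × (7.81 - 4.29) = -7.04%, loss ≈ 18365 × 7.04/100 ≈ 1293.
Total lost output = 1014 + 1275 + 1888 + 1598 + 1293 = 7068 billion.

$7,068 billion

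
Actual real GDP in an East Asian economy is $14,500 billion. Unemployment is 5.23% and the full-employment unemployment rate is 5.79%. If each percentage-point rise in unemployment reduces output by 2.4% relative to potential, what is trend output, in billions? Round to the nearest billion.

Unemployment gap = 5.23 - 5.79 = -0.56 points, so output gap = -2.4 × (-0.56) = 1.344%.
Since Y = Y* × (1 + gap/100), Y* = 14500/1.01344 ≈ 14308 billion.

$14,308 billion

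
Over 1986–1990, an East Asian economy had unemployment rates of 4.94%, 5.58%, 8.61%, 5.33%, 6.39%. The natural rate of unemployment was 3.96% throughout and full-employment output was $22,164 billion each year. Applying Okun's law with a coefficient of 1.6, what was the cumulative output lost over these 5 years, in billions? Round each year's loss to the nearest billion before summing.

$3,919 billion

Year 1986: gap = -1.6 × (4.94 - 3.96) = -1.568%, loss ≈ 22164 × 1.568/100 ≈ 348.
Year 1987: gap = -1.6 × (5.58 - 3.96) = -2.592%, loss ≈ 22164 × 2.592/100 ≈ 574.
Year 1988: gap = -1.6 × (8.61 - 3.96) = -7.44%, loss ≈ 22164 × 7.44/100 ≈ 1649.
Year 1989: gap = -1.6 × (5.33 - 3.96) = -2.192%, loss ≈ 22164 × 2.192/100 ≈ 486.
Year 1990: gap = -1.6 × (6.39 - 3.96) = -3.888%, loss ≈ 22164 × 3.888/100 ≈ 862.
Total lost output = 348 + 574 + 1649 + 486 + 862 = 3919 billion.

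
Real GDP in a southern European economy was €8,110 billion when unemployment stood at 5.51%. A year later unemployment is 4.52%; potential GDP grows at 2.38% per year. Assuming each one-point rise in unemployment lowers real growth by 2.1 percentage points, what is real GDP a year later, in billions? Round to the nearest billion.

€8,472 billion

Δu = 4.52 - 5.51 = -0.99 points.
Okun's law (growth form): g_Y = g_Y* - β × Δu = 2.38 - 2.1 × (-0.99) = 2.38 + 2.079 = 4.459%.
Real GDP in the next year = 8110 × (1 + 4.459/100) = 8110 × 1.04459 ≈ 8472 billion.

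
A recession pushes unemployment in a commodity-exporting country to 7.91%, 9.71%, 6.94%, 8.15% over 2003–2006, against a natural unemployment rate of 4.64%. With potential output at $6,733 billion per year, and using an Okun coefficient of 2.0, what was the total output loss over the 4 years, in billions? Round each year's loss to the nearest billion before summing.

Year 2003: gap = -2.0 × (7.91 - 4.64) = -6.54%, loss ≈ 6733 × 6.54/100 ≈ 440.
Year 2004: gap = -2.0 × (9.71 - 4.64) = -10.14%, loss ≈ 6733 × 10.14/100 ≈ 683.
Year 2005: gap = -2.0 × (6.94 - 4.64) = -4.6%, loss ≈ 6733 × 4.6/100 ≈ 310.
Year 2006: gap = -2.0 × (8.15 - 4.64) = -7.02%, loss ≈ 6733 × 7.02/100 ≈ 473.
Total lost output = 440 + 683 + 310 + 473 = 1906 billion.

$1,906 billion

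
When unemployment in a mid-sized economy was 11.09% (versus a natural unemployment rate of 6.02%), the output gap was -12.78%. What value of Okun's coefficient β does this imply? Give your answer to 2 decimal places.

β ≈ 2.52

Okun's law: output gap = -β × (u - u*).
-12.78 = -β × (11.09 - 6.02) = -β × 5.07, so β = 12.78/5.07 = 2.52.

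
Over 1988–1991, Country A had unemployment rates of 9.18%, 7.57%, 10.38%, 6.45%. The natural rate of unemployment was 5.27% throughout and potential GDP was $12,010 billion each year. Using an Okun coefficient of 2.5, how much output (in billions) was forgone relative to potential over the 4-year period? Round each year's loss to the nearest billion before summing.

Year 1988: gap = -2.5 × (9.18 - 5.27) = -9.775%, loss ≈ 12010 × 9.775/100 ≈ 1174.
Year 1989: gap = -2.5 × (7.57 - 5.27) = -5.75%, loss ≈ 12010 × 5.75/100 ≈ 691.
Year 1990: gap = -2.5 × (10.38 - 5.27) = -12.775%, loss ≈ 12010 × 12.775/100 ≈ 1534.
Year 1991: gap = -2.5 × (6.45 - 5.27) = -2.95%, loss ≈ 12010 × 2.95/100 ≈ 354.
Total lost output = 1174 + 691 + 1534 + 354 = 3753 billion.

$3,753 billion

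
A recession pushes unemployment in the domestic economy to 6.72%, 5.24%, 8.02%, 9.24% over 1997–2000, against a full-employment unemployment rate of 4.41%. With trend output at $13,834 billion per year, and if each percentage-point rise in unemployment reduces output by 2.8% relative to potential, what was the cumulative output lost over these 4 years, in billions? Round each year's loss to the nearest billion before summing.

Year 1997: gap = -2.8 × (6.72 - 4.41) = -6.468%, loss ≈ 13834 × 6.468/100 ≈ 895.
Year 1998: gap = -2.8 × (5.24 - 4.41) = -2.324%, loss ≈ 13834 × 2.324/100 ≈ 322.
Year 1999: gap = -2.8 × (8.02 - 4.41) = -10.108%, loss ≈ 13834 × 10.108/100 ≈ 1398.
Year 2000: gap = -2.8 × (9.24 - 4.41) = -13.524%, loss ≈ 13834 × 13.524/100 ≈ 1871.
Total lost output = 895 + 322 + 1398 + 1871 = 4486 billion.

$4,486 billion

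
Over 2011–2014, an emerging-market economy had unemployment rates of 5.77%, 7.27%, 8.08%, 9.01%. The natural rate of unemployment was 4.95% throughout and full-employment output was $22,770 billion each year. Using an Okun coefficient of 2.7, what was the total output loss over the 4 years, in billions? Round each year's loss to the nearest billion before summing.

Year 2011: gap = -2.7 × (5.77 - 4.95) = -2.214%, loss ≈ 22770 × 2.214/100 ≈ 504.
Year 2012: gap = -2.7 × (7.27 - 4.95) = -6.264%, loss ≈ 22770 × 6.264/100 ≈ 1426.
Year 2013: gap = -2.7 × (8.08 - 4.95) = -8.451%, loss ≈ 22770 × 8.451/100 ≈ 1924.
Year 2014: gap = -2.7 × (9.01 - 4.95) = -10.962%, loss ≈ 22770 × 10.962/100 ≈ 2496.
Total lost output = 504 + 1426 + 1924 + 2496 = 6350 billion.

$6,350 billion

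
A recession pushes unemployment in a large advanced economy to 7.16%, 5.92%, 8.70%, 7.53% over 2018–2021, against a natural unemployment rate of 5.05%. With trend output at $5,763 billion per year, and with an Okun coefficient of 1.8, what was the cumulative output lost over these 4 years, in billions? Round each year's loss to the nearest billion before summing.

Year 2018: gap = -1.8 × (7.16 - 5.05) = -3.798%, loss ≈ 5763 × 3.798/100 ≈ 219.
Year 2019: gap = -1.8 × (5.92 - 5.05) = -1.566%, loss ≈ 5763 × 1.566/100 ≈ 90.
Year 2020: gap = -1.8 × (8.7 - 5.05) = -6.57%, loss ≈ 5763 × 6.57/100 ≈ 379.
Year 2021: gap = -1.8 × (7.53 - 5.05) = -4.464%, loss ≈ 5763 × 4.464/100 ≈ 257.
Total lost output = 219 + 90 + 379 + 257 = 945 billion.

$945 billion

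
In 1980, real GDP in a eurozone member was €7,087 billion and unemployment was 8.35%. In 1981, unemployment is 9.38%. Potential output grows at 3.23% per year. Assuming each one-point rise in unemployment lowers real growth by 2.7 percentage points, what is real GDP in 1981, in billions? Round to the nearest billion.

€7,119 billion

Δu = 9.38 - 8.35 = 1.03 points.
Okun's law (growth form): g_Y = g_Y* - β × Δu = 3.23 - 2.7 × (1.03) = 3.23 - 2.781 = 0.449%.
Real GDP in the next year = 7087 × (1 + 0.449/100) = 7087 × 1.00449 ≈ 7119 billion.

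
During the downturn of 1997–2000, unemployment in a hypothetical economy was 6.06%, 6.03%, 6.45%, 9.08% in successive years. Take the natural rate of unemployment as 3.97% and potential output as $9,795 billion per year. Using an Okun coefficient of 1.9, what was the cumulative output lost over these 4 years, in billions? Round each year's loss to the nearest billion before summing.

$2,185 billion

Year 1997: gap = -1.9 × (6.06 - 3.97) = -3.971%, loss ≈ 9795 × 3.971/100 ≈ 389.
Year 1998: gap = -1.9 × (6.03 - 3.97) = -3.914%, loss ≈ 9795 × 3.914/100 ≈ 383.
Year 1999: gap = -1.9 × (6.45 - 3.97) = -4.712%, loss ≈ 9795 × 4.712/100 ≈ 462.
Year 2000: gap = -1.9 × (9.08 - 3.97) = -9.709%, loss ≈ 9795 × 9.709/100 ≈ 951.
Total lost output = 389 + 383 + 462 + 951 = 2185 billion.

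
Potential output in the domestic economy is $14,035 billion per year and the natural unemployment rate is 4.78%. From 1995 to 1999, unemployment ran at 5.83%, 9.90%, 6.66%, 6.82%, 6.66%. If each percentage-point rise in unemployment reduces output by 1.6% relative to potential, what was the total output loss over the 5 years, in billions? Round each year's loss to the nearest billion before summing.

$2,688 billion

Year 1995: gap = -1.6 × (5.83 - 4.78) = -1.68%, loss ≈ 14035 × 1.68/100 ≈ 236.
Year 1996: gap = -1.6 × (9.9 - 4.78) = -8.192%, loss ≈ 14035 × 8.192/100 ≈ 1150.
Year 1997: gap = -1.6 × (6.66 - 4.78) = -3.008%, loss ≈ 14035 × 3.008/100 ≈ 422.
Year 1998: gap = -1.6 × (6.82 - 4.78) = -3.264%, loss ≈ 14035 × 3.264/100 ≈ 458.
Year 1999: gap = -1.6 × (6.66 - 4.78) = -3.008%, loss ≈ 14035 × 3.008/100 ≈ 422.
Total lost output = 236 + 1150 + 422 + 458 + 422 = 2688 billion.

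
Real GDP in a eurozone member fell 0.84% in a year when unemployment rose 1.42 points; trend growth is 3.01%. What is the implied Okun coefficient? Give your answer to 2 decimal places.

Growth form: g_Y = g_Y* - β × Δu, so β = (g_Y* - g_Y)/Δu.
β = (3.01 + 0.84)/1.42 = 3.85/1.42 = 2.71.

β ≈ 2.71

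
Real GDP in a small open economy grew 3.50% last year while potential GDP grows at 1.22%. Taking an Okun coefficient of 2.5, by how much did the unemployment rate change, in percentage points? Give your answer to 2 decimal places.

Growth-rate Okun's law: g_Y = g_Y* - β × Δu, so Δu = (g_Y* - g_Y)/β.
Δu = (1.22 - 3.5)/2.5 = -2.28/2.5 = -0.91 percentage points.

-0.91 percentage points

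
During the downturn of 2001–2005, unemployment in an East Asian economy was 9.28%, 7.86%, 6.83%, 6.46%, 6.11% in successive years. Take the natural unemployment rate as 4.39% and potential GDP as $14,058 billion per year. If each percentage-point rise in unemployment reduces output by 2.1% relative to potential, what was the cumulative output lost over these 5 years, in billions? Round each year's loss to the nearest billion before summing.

$4,307 billion

Year 2001: gap = -2.1 × (9.28 - 4.39) = -10.269%, loss ≈ 14058 × 10.269/100 ≈ 1444.
Year 2002: gap = -2.1 × (7.86 - 4.39) = -7.287%, loss ≈ 14058 × 7.287/100 ≈ 1024.
Year 2003: gap = -2.1 × (6.83 - 4.39) = -5.124%, loss ≈ 14058 × 5.124/100 ≈ 720.
Year 2004: gap = -2.1 × (6.46 - 4.39) = -4.347%, loss ≈ 14058 × 4.347/100 ≈ 611.
Year 2005: gap = -2.1 × (6.11 - 4.39) = -3.612%, loss ≈ 14058 × 3.612/100 ≈ 508.
Total lost output = 1444 + 1024 + 720 + 611 + 508 = 4307 billion.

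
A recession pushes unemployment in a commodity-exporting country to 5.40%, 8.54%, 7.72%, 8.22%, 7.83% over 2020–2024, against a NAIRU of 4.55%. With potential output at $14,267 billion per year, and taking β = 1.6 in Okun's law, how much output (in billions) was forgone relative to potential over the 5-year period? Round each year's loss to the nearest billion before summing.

$3,416 billion

Year 2020: gap = -1.6 × (5.4 - 4.55) = -1.36%, loss ≈ 14267 × 1.36/100 ≈ 194.
Year 2021: gap = -1.6 × (8.54 - 4.55) = -6.384%, loss ≈ 14267 × 6.384/100 ≈ 911.
Year 2022: gap = -1.6 × (7.72 - 4.55) = -5.072%, loss ≈ 14267 × 5.072/100 ≈ 724.
Year 2023: gap = -1.6 × (8.22 - 4.55) = -5.872%, loss ≈ 14267 × 5.872/100 ≈ 838.
Year 2024: gap = -1.6 × (7.83 - 4.55) = -5.248%, loss ≈ 14267 × 5.248/100 ≈ 749.
Total lost output = 194 + 911 + 724 + 838 + 749 = 3416 billion.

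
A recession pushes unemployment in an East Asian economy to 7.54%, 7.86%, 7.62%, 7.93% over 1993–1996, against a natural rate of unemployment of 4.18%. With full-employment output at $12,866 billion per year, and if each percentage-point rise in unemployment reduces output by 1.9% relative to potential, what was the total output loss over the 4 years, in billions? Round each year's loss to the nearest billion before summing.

$3,479 billion

Year 1993: gap = -1.9 × (7.54 - 4.18) = -6.384%, loss ≈ 12866 × 6.384/100 ≈ 821.
Year 1994: gap = -1.9 × (7.86 - 4.18) = -6.992%, loss ≈ 12866 × 6.992/100 ≈ 900.
Year 1995: gap = -1.9 × (7.62 - 4.18) = -6.536%, loss ≈ 12866 × 6.536/100 ≈ 841.
Year 1996: gap = -1.9 × (7.93 - 4.18) = -7.125%, loss ≈ 12866 × 7.125/100 ≈ 917.
Total lost output = 821 + 900 + 841 + 917 = 3479 billion.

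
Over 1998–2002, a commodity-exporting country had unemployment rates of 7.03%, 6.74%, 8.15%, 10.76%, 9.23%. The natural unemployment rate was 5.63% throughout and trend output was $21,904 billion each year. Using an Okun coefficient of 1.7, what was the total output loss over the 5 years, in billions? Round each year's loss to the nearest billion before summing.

Year 1998: gap = -1.7 × (7.03 - 5.63) = -2.38%, loss ≈ 21904 × 2.38/100 ≈ 521.
Year 1999: gap = -1.7 × (6.74 - 5.63) = -1.887%, loss ≈ 21904 × 1.887/100 ≈ 413.
Year 2000: gap = -1.7 × (8.15 - 5.63) = -4.284%, loss ≈ 21904 × 4.284/100 ≈ 938.
Year 2001: gap = -1.7 × (10.76 - 5.63) = -8.721%, loss ≈ 21904 × 8.721/100 ≈ 1910.
Year 2002: gap = -1.7 × (9.23 - 5.63) = -6.12%, loss ≈ 21904 × 6.12/100 ≈ 1341.
Total lost output = 521 + 413 + 938 + 1910 + 1341 = 5123 billion.

$5,123 billion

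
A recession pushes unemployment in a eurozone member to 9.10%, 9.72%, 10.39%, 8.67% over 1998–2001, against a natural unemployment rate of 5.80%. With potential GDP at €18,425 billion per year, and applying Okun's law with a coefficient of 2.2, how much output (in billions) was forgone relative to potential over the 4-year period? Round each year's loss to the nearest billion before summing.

€5,951 billion

Year 1998: gap = -2.2 × (9.1 - 5.8) = -7.26%, loss ≈ 18425 × 7.26/100 ≈ 1338.
Year 1999: gap = -2.2 × (9.72 - 5.8) = -8.624%, loss ≈ 18425 × 8.624/100 ≈ 1589.
Year 2000: gap = -2.2 × (10.39 - 5.8) = -10.098%, loss ≈ 18425 × 10.098/100 ≈ 1861.
Year 2001: gap = -2.2 × (8.67 - 5.8) = -6.314%, loss ≈ 18425 × 6.314/100 ≈ 1163.
Total lost output = 1338 + 1589 + 1861 + 1163 = 5951 billion.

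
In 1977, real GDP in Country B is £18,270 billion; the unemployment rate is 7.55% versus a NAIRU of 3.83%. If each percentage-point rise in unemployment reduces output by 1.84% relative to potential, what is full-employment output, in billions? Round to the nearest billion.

£19,612 billion

Unemployment gap = 7.55 - 3.83 = 3.72 points, so output gap = -1.84 × 3.72 = -6.8448%.
Since Y = Y* × (1 + gap/100), Y* = 18270/0.931552 ≈ 19612 billion.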